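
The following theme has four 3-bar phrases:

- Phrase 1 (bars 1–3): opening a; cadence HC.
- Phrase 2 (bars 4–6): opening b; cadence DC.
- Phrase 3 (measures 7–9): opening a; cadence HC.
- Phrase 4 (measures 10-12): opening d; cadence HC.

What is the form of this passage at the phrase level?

phrase group

Phrase 4 ends with a half cadence, no stronger than phrase 2's deceptive cadence, so the four phrases do not form a double period; nor do phrases 3–4 duplicate 1–2, so it is not a repeated period. With no phrase reaching a conclusive cadence, the passage is a phrase group.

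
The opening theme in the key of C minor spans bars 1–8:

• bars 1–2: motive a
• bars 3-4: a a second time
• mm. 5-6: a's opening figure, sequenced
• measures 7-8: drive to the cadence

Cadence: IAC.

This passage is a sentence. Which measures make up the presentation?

measures 1–4

The presentation of a sentence is the basic idea (mm. 1–2) plus its repetition (bars 3–4); the presentation is therefore mm. 1–4.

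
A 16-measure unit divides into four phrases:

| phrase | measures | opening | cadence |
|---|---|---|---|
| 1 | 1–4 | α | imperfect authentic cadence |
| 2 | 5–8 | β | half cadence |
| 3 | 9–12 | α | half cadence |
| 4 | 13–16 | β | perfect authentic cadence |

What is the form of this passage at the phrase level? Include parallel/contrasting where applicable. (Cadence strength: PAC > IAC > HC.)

Four phrases in two halves: the first half (bars 1-8) ends with a half cadence, the second (measures 9-16) with a perfect authentic cadence — a large antecedent–consequent pair, i.e. a double period.
Phrase 3 begins with the same material as phrase 1, making it parallel.

parallel double period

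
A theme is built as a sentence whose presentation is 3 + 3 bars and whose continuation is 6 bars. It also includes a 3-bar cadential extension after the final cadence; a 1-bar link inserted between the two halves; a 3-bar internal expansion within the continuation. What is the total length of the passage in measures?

Basic sentence: 3 + 3 + 6 = 12 bars.
12 (basic form) + 3 (cadential extension) + 1 (link) + 3 (internal expansion) = 19.

19 measures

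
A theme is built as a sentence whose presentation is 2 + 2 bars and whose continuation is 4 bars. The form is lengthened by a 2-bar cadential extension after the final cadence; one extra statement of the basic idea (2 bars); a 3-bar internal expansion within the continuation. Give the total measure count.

Basic sentence: 2 + 2 + 4 = 8 bars.
8 (basic form) + 2 (cadential extension) + 2 (extra statement) + 3 (internal expansion) = 15.

15 measures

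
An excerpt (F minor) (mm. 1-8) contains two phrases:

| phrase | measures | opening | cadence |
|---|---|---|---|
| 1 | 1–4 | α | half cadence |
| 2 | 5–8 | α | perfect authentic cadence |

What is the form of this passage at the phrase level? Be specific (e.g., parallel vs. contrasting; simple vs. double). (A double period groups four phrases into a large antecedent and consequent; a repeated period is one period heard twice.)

parallel period

Phrase 1 ends with a half cadence (weaker) and phrase 2 with a perfect authentic cadence (stronger): antecedent + consequent = a period.
The two phrases open with the same material (α / α), so the period is parallel.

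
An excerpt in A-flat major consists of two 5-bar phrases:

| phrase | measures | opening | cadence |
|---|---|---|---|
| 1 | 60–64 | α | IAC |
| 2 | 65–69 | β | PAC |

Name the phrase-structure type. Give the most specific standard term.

Phrase 1 ends with an imperfect authentic cadence (weaker) and phrase 2 with a perfect authentic cadence (stronger): antecedent + consequent = a period.
The two phrases open with different material (α / β), so the period is contrasting.

contrasting period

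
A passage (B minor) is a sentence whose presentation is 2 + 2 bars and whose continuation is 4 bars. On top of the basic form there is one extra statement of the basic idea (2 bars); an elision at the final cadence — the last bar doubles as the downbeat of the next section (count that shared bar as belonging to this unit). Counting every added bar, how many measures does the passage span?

10 measures

Basic sentence: 2 + 2 + 4 = 8 bars.
8 (basic form) + 2 (extra statement) = 10.
The elision shares a bar with the next section but does not change this unit's count.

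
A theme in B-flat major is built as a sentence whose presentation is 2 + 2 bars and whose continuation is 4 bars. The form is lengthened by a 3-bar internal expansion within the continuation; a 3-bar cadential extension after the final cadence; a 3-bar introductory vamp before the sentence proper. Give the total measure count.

Basic sentence: 2 + 2 + 4 = 8 bars.
8 (basic form) + 3 (internal expansion) + 3 (cadential extension) + 3 (introduction) = 17.

17 measures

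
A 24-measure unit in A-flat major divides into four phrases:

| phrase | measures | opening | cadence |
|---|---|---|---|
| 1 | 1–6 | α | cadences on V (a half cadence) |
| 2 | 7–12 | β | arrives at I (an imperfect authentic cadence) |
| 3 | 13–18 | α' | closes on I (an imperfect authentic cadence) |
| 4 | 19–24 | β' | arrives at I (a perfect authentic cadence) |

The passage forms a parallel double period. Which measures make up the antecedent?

measures 1–12

In a double period the four phrases pair into a large antecedent (phrases 1–2, ending imperfect authentic cadence) and a large consequent (phrases 3–4, ending perfect authentic cadence). The antecedent spans measures 1–12.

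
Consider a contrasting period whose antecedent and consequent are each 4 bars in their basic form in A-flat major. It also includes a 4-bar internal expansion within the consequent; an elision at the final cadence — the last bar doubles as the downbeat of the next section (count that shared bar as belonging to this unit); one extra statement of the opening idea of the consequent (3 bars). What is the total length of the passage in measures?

Basic contrasting period: 4 + 4 = 8 bars.
8 (basic form) + 4 (internal expansion) + 3 (extra statement) = 15.
The elision shares a bar with the next section but does not change this unit's count.

15 measures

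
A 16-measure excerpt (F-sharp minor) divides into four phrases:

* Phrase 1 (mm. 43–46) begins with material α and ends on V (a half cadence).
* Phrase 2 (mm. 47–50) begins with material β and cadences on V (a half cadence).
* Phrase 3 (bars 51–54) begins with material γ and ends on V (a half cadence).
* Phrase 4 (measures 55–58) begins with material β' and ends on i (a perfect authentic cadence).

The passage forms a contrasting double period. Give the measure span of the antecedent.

measures 43–50

In a double period the four phrases pair into a large antecedent (phrases 1–2, ending half cadence) and a large consequent (phrases 3–4, ending perfect authentic cadence). The antecedent spans measures 43–50.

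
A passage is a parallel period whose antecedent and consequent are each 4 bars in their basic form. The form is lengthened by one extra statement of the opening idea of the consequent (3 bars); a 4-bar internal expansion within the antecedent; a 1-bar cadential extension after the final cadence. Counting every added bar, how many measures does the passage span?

16 measures

Basic parallel period: 4 + 4 = 8 bars.
8 (basic form) + 3 (extra statement) + 4 (internal expansion) + 1 (cadential extension) = 16.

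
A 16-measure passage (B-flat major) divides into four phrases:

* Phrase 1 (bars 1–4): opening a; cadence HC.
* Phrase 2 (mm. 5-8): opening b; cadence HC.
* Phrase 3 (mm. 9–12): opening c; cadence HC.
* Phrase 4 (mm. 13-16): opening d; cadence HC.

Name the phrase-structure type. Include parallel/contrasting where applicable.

Phrase 4 ends with a half cadence, no stronger than phrase 2's half cadence, so the four phrases do not form a double period; nor do phrases 3–4 duplicate 1–2, so it is not a repeated period. With no phrase reaching a conclusive cadence, the passage is a phrase group.

phrase group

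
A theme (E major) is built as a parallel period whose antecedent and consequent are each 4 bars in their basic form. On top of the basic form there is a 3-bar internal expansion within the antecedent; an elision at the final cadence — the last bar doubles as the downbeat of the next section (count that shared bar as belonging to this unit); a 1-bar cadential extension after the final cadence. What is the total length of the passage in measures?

12 measures

Basic parallel period: 4 + 4 = 8 bars.
8 (basic form) + 3 (internal expansion) + 1 (cadential extension) = 12.
The elision shares a bar with the next section but does not change this unit's count.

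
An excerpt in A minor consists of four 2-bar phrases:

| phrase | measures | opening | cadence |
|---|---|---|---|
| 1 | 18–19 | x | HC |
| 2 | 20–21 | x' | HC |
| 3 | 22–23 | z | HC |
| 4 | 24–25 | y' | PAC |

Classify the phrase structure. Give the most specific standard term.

contrasting double period

Four phrases in two halves: the first half (measures 18-21) ends with a half cadence, the second (measures 22–25) with a perfect authentic cadence — a large antecedent–consequent pair, i.e. a double period.
Phrase 3 begins with different material from phrase 1, making it contrasting.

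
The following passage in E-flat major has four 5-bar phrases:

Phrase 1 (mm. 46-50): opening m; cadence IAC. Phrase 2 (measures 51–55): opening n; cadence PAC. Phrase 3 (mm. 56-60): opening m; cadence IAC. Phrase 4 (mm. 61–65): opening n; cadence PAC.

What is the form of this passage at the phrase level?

repeated period

The cadence pattern IAC–PAC–IAC–PAC is weak–strong twice, and phrases 3–4 restate phrases 1–2: a period heard twice, not a double period (which would end weakly at phrase 2).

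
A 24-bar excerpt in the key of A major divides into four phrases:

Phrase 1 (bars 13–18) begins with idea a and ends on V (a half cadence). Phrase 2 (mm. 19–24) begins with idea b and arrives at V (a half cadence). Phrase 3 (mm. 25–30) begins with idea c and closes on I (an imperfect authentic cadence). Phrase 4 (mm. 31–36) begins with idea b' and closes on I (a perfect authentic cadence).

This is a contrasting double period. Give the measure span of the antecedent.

In a double period the first pair of phrases (ending half cadence) is the large antecedent and the second pair (ending perfect authentic cadence) is the large consequent; the antecedent is measures 13–24.

measures 13–24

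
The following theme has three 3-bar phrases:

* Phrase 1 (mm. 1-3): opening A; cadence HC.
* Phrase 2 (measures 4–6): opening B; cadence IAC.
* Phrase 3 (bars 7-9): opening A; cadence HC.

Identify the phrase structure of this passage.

The final phrase closes with a half cadence, which is not stronger than the preceding imperfect authentic cadence; the 3 phrases lack an overall antecedent–consequent design and so form a phrase group.

phrase group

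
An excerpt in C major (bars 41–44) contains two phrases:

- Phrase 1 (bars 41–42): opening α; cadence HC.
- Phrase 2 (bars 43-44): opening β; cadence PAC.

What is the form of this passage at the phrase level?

Phrase 1 ends with a half cadence (weaker) and phrase 2 with a perfect authentic cadence (stronger): antecedent + consequent = a period.
The two phrases open with different material (α / β), so the period is contrasting.

contrasting period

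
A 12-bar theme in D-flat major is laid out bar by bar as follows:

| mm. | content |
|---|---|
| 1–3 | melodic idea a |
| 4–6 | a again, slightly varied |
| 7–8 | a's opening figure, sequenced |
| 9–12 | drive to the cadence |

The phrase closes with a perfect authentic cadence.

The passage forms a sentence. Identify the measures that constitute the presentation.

measures 1–6

The presentation of a sentence is the basic idea (bars 1–3) plus its repetition (mm. 4–6); the presentation is therefore bars 1-6.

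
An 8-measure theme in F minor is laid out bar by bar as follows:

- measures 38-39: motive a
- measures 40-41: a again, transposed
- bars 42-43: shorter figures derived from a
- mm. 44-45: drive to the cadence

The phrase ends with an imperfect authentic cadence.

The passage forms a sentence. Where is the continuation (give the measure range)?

measures 42–45

After the presentation (measures 38-41), the continuation covers the fragmentation through the cadence: bars 42–45.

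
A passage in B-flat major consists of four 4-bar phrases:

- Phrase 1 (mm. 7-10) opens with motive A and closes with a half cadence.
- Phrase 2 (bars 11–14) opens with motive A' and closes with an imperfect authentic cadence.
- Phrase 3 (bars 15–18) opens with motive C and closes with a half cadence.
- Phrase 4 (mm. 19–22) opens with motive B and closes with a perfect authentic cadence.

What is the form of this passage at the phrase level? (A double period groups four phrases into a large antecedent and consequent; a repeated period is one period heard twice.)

Four phrases in two halves: the first half (bars 7–14) ends with an imperfect authentic cadence, the second (bars 15–22) with a perfect authentic cadence — a large antecedent–consequent pair, i.e. a double period.
Phrase 3 begins with different material from phrase 1, making it contrasting.

contrasting double period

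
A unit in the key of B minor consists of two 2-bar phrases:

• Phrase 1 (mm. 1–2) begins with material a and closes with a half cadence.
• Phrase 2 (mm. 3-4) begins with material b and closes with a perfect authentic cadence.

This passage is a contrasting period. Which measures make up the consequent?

measures 3–4

The antecedent is the phrase ending with the weaker cadence (half cadence, phrase 1) and the consequent the one ending more conclusively (perfect authentic cadence, phrase 2); the consequent is mm. 3–4.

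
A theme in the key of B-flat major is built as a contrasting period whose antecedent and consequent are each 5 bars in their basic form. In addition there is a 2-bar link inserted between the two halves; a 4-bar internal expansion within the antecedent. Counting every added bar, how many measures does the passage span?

Basic contrasting period: 5 + 5 = 10 bars.
10 (basic form) + 2 (link) + 4 (internal expansion) = 16.

16 measures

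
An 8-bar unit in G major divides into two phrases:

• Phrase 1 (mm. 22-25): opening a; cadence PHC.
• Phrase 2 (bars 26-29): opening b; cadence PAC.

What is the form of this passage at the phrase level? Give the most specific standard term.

contrasting period

Phrase 1 ends with a Phrygian half cadence (weaker) and phrase 2 with a perfect authentic cadence (stronger): antecedent + consequent = a period.
The two phrases open with different material (a / b), so the period is contrasting.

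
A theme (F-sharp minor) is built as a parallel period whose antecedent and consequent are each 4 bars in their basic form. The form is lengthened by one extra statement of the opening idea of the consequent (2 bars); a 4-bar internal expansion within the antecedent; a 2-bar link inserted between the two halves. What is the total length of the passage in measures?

Basic parallel period: 4 + 4 = 8 bars.
8 (basic form) + 2 (extra statement) + 4 (internal expansion) + 2 (link) = 16.

16 measures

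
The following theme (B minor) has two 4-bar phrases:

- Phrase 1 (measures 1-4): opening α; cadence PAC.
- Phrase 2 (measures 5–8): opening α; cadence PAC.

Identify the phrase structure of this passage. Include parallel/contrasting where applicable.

Both phrases have the same opening (α) and the same cadence (perfect authentic cadence): the second is a restatement, not a consequent, so this is a repeated phrase rather than a period.

repeated phrase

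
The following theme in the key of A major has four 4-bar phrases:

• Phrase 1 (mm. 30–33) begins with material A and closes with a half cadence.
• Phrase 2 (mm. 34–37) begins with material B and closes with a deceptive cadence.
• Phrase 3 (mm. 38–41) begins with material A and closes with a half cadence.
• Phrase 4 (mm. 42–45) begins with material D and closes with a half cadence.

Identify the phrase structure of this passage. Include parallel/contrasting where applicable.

phrase group

Phrase 4 ends with a half cadence, no stronger than phrase 2's deceptive cadence, so the four phrases do not form a double period; nor do phrases 3–4 duplicate 1–2, so it is not a repeated period. With no phrase reaching a conclusive cadence, the passage is a phrase group.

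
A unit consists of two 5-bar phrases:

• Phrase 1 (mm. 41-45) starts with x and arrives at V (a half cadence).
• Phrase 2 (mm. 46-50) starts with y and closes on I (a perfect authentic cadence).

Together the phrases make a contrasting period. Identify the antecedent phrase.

The phrase ending with the weaker cadence (half cadence) is the antecedent; the one ending more conclusively (perfect authentic cadence) is the consequent. The antecedent is phrase 1.

phrase 1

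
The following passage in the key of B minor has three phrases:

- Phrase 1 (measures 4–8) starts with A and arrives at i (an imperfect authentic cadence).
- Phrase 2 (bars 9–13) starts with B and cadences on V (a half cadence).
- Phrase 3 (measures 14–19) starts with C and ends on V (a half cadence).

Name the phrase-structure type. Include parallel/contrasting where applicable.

The final phrase closes with a half cadence, which is not stronger than the preceding half cadence; the 3 phrases lack an overall antecedent–consequent design and so form a phrase group.

phrase group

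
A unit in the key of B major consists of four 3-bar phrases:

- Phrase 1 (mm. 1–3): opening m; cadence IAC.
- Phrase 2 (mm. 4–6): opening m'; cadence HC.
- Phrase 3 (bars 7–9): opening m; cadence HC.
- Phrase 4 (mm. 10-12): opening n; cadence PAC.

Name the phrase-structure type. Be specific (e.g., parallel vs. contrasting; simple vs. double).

parallel double period

Four phrases in two halves: the first half (bars 1–6) ends with a half cadence, the second (mm. 7-12) with a perfect authentic cadence — a large antecedent–consequent pair, i.e. a double period.
Phrase 3 begins with the same material as phrase 1, making it parallel.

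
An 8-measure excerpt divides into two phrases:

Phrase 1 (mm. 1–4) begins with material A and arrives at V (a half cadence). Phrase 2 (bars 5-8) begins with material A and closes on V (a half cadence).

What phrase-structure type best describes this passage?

Both phrases have the same opening (A) and the same cadence (half cadence): the second is a restatement, not a consequent, so this is a repeated phrase rather than a period.

repeated phrase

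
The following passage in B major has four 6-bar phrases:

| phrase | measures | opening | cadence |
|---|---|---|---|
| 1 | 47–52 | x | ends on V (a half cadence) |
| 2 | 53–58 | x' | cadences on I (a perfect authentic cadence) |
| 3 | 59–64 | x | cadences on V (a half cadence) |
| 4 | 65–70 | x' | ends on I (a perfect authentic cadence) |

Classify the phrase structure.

repeated period

The cadence pattern HC–PAC–HC–PAC is weak–strong twice, and phrases 3–4 restate phrases 1–2: a period heard twice, not a double period (which would end weakly at phrase 2).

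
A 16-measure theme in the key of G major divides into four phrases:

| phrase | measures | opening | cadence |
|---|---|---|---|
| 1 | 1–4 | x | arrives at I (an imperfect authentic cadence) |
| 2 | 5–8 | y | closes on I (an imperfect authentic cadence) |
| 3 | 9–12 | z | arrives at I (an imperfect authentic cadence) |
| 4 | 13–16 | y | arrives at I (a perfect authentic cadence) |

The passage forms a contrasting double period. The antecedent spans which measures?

In a double period the four phrases pair into a large antecedent (phrases 1–2, ending imperfect authentic cadence) and a large consequent (phrases 3–4, ending perfect authentic cadence). The antecedent spans mm. 1-8.

measures 1–8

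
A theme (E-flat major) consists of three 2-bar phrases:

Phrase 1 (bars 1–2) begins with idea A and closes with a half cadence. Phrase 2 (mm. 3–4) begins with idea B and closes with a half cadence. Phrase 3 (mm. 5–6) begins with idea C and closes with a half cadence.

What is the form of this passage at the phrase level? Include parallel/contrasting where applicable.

phrase group

The final phrase closes with a half cadence, which is not stronger than the preceding half cadence; the 3 phrases lack an overall antecedent–consequent design and so form a phrase group.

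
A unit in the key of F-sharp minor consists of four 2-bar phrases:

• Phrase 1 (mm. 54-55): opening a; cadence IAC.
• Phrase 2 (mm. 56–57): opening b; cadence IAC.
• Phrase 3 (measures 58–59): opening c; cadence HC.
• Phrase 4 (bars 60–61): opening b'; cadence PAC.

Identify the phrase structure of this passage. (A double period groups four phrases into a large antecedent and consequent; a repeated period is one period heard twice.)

contrasting double period

Four phrases in two halves: the first half (mm. 54–57) ends with an imperfect authentic cadence, the second (bars 58–61) with a perfect authentic cadence — a large antecedent–consequent pair, i.e. a double period.
Phrase 3 begins with different material from phrase 1, making it contrasting.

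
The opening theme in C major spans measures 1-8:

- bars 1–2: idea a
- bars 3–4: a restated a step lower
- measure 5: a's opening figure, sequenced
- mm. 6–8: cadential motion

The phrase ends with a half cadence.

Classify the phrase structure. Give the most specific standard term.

Basic idea (measures 1-2) + its repetition (mm. 3–4) form the presentation; fragmentation and cadence (mm. 5–8) form the continuation — the 8-bar whole is a sentence.

sentence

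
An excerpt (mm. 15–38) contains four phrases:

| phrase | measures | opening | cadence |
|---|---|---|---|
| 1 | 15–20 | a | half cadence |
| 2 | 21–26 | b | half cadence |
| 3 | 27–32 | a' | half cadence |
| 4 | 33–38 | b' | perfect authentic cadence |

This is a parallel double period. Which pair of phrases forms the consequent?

phrases 3 and 4

In a double period the first pair of phrases (ending half cadence) is the large antecedent and the second pair (ending perfect authentic cadence) is the large consequent; the consequent is phrases 3 and 4.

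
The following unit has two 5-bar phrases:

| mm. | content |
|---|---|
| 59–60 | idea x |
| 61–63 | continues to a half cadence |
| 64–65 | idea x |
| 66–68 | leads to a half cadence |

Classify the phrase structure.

Both phrases have the same opening (x) and the same cadence (half cadence): the second is a restatement, not a consequent, so this is a repeated phrase rather than a period.

repeated phrase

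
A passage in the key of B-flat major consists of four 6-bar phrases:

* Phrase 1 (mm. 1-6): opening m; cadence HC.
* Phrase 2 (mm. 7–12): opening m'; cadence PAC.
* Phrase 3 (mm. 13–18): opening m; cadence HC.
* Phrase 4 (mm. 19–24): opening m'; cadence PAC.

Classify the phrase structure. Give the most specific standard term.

The cadence pattern HC–PAC–HC–PAC is weak–strong twice, and phrases 3–4 restate phrases 1–2: a period heard twice, not a double period (which would end weakly at phrase 2).

repeated period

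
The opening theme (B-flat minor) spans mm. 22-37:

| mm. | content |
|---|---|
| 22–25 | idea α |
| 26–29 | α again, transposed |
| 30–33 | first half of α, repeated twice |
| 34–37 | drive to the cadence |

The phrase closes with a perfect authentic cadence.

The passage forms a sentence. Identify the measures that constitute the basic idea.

measures 22–25

The presentation of a sentence is the basic idea (measures 22–25) plus its repetition (measures 26-29); the basic idea is therefore bars 22–25.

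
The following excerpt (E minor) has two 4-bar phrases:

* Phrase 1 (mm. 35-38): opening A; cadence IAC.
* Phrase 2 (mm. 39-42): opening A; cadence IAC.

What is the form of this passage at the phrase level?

repeated phrase

Both phrases have the same opening (A) and the same cadence (imperfect authentic cadence): the second is a restatement, not a consequent, so this is a repeated phrase rather than a period.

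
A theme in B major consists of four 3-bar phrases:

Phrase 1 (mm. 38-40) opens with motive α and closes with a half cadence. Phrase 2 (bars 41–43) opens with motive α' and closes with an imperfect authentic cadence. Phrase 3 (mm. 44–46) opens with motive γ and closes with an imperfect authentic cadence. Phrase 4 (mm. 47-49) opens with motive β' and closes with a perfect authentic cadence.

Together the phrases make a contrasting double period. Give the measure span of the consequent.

In a double period the first pair of phrases (ending imperfect authentic cadence) is the large antecedent and the second pair (ending perfect authentic cadence) is the large consequent; the consequent is measures 44–49.

measures 44–49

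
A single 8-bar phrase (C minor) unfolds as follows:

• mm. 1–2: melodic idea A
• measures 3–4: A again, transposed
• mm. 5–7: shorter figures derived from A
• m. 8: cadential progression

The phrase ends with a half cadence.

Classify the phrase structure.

sentence

Basic idea (mm. 1-2) + its repetition (mm. 3–4) form the presentation; fragmentation and cadence (mm. 5-8) form the continuation — the 8-bar whole is a sentence.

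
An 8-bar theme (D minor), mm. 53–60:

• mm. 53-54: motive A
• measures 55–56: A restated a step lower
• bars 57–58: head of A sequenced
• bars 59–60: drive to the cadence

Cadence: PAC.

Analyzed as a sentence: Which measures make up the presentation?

The presentation of a sentence is the basic idea (measures 53-54) plus its repetition (mm. 55-56); the presentation is therefore mm. 53-56.

measures 53–56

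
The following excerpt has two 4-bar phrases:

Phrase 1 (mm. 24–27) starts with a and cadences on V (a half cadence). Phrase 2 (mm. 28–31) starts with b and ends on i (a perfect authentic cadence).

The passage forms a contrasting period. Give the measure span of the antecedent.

measures 24–27

The antecedent is the phrase ending with the weaker cadence (half cadence, phrase 1) and the consequent the one ending more conclusively (perfect authentic cadence, phrase 2); the antecedent is mm. 24-27.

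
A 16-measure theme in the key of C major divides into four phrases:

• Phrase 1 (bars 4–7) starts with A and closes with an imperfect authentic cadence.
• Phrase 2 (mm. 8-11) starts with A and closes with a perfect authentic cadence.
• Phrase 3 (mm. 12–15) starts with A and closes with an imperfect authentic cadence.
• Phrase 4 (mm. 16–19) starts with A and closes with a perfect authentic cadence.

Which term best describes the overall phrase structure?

repeated period

The cadence pattern IAC–PAC–IAC–PAC is weak–strong twice, and phrases 3–4 restate phrases 1–2: a period heard twice, not a double period (which would end weakly at phrase 2).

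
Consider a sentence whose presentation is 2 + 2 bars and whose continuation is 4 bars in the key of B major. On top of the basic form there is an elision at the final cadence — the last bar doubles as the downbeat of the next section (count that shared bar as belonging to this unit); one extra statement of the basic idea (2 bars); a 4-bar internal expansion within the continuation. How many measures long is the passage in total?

Basic sentence: 2 + 2 + 4 = 8 bars.
8 (basic form) + 2 (extra statement) + 4 (internal expansion) = 14.
The elision shares a bar with the next section but does not change this unit's count.

14 measures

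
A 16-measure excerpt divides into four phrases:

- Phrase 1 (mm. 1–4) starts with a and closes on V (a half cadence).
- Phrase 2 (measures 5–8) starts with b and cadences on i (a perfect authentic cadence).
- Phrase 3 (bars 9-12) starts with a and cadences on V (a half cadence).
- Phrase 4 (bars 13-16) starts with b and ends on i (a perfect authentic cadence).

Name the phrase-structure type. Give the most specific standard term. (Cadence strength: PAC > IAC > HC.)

The cadence pattern HC–PAC–HC–PAC is weak–strong twice, and phrases 3–4 restate phrases 1–2: a period heard twice, not a double period (which would end weakly at phrase 2).

repeated period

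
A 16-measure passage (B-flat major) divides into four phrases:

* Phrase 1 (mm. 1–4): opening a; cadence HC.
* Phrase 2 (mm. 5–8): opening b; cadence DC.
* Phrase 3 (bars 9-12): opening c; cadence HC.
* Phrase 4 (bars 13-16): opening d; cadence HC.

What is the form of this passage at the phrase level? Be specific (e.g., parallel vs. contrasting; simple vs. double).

phrase group

Phrase 4 ends with a half cadence, no stronger than phrase 2's deceptive cadence, so the four phrases do not form a double period; nor do phrases 3–4 duplicate 1–2, so it is not a repeated period. With no phrase reaching a conclusive cadence, the passage is a phrase group.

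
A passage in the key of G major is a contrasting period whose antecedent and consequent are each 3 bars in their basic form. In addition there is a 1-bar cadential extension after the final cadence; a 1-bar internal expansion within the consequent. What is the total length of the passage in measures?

Basic contrasting period: 3 + 3 = 6 bars.
6 (basic form) + 1 (cadential extension) + 1 (internal expansion) = 8.

8 measures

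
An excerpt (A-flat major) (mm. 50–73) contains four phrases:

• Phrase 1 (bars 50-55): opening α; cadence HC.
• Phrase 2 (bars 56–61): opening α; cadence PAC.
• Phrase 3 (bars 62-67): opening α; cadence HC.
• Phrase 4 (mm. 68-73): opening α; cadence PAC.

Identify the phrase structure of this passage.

The cadence pattern HC–PAC–HC–PAC is weak–strong twice, and phrases 3–4 restate phrases 1–2: a period heard twice, not a double period (which would end weakly at phrase 2).

repeated period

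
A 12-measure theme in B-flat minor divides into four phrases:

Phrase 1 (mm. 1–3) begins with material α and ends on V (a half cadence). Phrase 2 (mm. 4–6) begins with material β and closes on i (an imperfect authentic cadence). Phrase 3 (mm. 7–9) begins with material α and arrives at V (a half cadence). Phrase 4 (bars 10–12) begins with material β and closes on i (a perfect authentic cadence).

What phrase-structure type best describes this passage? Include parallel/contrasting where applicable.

Four phrases in two halves: the first half (mm. 1–6) ends with an imperfect authentic cadence, the second (mm. 7–12) with a perfect authentic cadence — a large antecedent–consequent pair, i.e. a double period.
Phrase 3 begins with the same material as phrase 1, making it parallel.

parallel double period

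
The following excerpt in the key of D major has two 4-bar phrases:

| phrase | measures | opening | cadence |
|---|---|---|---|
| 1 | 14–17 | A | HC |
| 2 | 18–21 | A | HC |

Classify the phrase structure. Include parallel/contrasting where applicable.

Both phrases have the same opening (A) and the same cadence (half cadence): the second is a restatement, not a consequent, so this is a repeated phrase rather than a period.

repeated phrase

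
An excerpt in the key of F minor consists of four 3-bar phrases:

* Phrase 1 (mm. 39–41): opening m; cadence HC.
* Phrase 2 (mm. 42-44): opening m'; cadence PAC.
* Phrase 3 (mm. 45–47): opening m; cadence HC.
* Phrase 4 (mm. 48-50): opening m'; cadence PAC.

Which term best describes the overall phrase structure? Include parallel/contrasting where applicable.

repeated period

The cadence pattern HC–PAC–HC–PAC is weak–strong twice, and phrases 3–4 restate phrases 1–2: a period heard twice, not a double period (which would end weakly at phrase 2).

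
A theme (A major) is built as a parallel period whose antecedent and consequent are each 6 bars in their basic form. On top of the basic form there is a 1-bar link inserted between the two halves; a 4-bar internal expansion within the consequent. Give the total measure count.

Basic parallel period: 6 + 6 = 12 bars.
12 (basic form) + 1 (link) + 4 (internal expansion) = 17.

17 measures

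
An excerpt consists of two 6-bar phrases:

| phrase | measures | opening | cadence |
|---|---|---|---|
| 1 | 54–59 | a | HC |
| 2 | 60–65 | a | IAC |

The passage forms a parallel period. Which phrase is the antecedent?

The phrase ending with the weaker cadence (half cadence) is the antecedent; the one ending more conclusively (imperfect authentic cadence) is the consequent. The antecedent is phrase 1.

phrase 1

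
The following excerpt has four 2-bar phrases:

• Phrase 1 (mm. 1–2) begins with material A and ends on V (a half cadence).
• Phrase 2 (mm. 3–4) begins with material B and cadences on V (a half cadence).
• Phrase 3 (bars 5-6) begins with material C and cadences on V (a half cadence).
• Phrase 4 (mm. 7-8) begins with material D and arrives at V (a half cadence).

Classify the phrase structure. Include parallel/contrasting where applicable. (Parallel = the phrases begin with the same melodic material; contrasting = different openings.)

phrase group

Phrase 4 ends with a half cadence, no stronger than phrase 2's half cadence, so the four phrases do not form a double period; nor do phrases 3–4 duplicate 1–2, so it is not a repeated period. With no phrase reaching a conclusive cadence, the passage is a phrase group.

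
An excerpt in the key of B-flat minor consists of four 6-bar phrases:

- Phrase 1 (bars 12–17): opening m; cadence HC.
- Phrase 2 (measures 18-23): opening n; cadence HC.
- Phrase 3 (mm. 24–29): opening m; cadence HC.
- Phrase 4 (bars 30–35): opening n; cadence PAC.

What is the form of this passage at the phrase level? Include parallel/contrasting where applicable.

Four phrases in two halves: the first half (mm. 12-23) ends with a half cadence, the second (mm. 24–35) with a perfect authentic cadence — a large antecedent–consequent pair, i.e. a double period.
Phrase 3 begins with the same material as phrase 1, making it parallel.

parallel double period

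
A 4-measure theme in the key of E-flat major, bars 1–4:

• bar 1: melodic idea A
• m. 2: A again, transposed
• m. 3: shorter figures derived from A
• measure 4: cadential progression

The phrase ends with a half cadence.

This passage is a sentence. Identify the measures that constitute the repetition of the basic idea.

The presentation of a sentence is the basic idea (bar 1) plus its repetition (bar 2); the repetition of the basic idea is therefore bar 2.

measures 2–2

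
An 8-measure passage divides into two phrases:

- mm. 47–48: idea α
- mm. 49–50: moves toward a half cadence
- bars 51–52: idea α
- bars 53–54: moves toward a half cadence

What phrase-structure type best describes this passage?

Both phrases have the same opening (α) and the same cadence (half cadence): the second is a restatement, not a consequent, so this is a repeated phrase rather than a period.

repeated phrase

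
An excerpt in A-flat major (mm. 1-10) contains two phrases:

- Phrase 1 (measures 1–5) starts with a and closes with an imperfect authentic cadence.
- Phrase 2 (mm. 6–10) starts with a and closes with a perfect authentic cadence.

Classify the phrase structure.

Phrase 1 ends with an imperfect authentic cadence (weaker) and phrase 2 with a perfect authentic cadence (stronger): antecedent + consequent = a period.
The two phrases open with the same material (a / a), so the period is parallel.

parallel period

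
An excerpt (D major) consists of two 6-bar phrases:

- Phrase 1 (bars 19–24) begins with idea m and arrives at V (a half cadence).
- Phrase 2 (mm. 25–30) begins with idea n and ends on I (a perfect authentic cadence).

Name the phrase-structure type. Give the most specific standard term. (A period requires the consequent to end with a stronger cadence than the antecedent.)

Phrase 1 ends with a half cadence (weaker) and phrase 2 with a perfect authentic cadence (stronger): antecedent + consequent = a period.
The two phrases open with different material (m / n), so the period is contrasting.

contrasting period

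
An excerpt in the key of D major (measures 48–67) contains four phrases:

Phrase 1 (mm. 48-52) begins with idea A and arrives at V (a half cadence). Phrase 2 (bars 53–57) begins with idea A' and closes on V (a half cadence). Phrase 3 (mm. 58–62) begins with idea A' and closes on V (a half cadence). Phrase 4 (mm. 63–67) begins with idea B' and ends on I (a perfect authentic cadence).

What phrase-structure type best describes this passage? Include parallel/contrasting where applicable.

Four phrases in two halves: the first half (mm. 48-57) ends with a half cadence, the second (measures 58-67) with a perfect authentic cadence — a large antecedent–consequent pair, i.e. a double period.
Phrase 3 begins with the same material as phrase 1, making it parallel.

parallel double period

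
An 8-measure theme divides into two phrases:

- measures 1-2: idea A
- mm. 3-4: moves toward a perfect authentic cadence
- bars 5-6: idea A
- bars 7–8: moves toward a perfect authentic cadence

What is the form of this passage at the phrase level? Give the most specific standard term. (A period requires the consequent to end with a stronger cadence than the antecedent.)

Both phrases have the same opening (A) and the same cadence (perfect authentic cadence): the second is a restatement, not a consequent, so this is a repeated phrase rather than a period.

repeated phrase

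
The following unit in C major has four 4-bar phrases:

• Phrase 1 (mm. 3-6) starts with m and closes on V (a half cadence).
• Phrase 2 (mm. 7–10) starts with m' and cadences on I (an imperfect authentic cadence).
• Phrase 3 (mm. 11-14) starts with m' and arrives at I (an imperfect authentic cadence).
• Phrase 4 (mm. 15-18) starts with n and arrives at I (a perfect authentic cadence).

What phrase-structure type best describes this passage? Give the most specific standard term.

parallel double period

Four phrases in two halves: the first half (mm. 3–10) ends with an imperfect authentic cadence, the second (bars 11–18) with a perfect authentic cadence — a large antecedent–consequent pair, i.e. a double period.
Phrase 3 begins with the same material as phrase 1, making it parallel.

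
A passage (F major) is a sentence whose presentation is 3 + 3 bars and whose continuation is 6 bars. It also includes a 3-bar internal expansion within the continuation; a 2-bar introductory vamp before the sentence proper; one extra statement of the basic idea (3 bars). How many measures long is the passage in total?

20 measures

Basic sentence: 3 + 3 + 6 = 12 bars.
12 (basic form) + 3 (internal expansion) + 2 (introduction) + 3 (extra statement) = 20.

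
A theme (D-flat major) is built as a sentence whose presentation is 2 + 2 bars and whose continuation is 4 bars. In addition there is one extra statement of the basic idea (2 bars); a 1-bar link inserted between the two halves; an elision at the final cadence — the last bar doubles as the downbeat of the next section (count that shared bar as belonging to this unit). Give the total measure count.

Basic sentence: 2 + 2 + 4 = 8 bars.
8 (basic form) + 2 (extra statement) + 1 (link) = 11.
The elision shares a bar with the next section but does not change this unit's count.

11 measures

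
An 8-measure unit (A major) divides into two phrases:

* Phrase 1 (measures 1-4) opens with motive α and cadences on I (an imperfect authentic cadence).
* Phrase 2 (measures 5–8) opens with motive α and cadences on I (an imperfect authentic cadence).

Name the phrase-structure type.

Both phrases have the same opening (α) and the same cadence (imperfect authentic cadence): the second is a restatement, not a consequent, so this is a repeated phrase rather than a period.

repeated phrase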